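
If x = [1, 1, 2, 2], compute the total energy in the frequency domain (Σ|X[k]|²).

Parseval: Σ|x[n]|² = (1/N)Σ|X[k]|², so Σ|X[k]|² = N·Σ|x[n]|² = 4·10.0000

Σ|X[k]|² = N·Σ|x[n]|² = 4·10.0000 = 40.0000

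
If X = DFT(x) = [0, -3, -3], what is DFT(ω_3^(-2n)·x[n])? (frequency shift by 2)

Modulation property: DFT(ω_3^(-2n)·x[n]) = X[(k-2) mod 3], so circularly shift X by 2 positions.

X[k-2] = [-3, -3, 0]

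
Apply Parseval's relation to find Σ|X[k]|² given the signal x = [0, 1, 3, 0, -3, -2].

Parseval: Σ|x[n]|² = (1/N)Σ|X[k]|², so Σ|X[k]|² = N·Σ|x[n]|² = 6·23.0000

Σ|X[k]|² = N·Σ|x[n]|² = 6·23.0000 = 138.0000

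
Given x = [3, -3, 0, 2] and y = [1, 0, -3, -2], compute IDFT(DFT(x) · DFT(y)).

(x ⊛ y)[n] = Σ(m=0 to 3) x[m] · y[(n-m) mod 4]

Computing each output sample:
(x ⊛ y)[0] = 9
(x ⊛ y)[1] = -9
(x ⊛ y)[2] = -13
(x ⊛ y)[3] = 5

x ⊛ y = [9, -9, -13, 5]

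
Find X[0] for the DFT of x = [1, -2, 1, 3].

X[0] = Σ(n=0 to 3) x[n] · ω_4^0 = Σ x[n]
= (1) + (-2) + (1) + (3)

X[0] = 3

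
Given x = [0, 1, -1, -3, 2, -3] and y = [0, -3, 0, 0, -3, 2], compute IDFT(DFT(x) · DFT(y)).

(x ⊛ y)[n] = Σ(m=0 to 5) x[m] · y[(n-m) mod 6]

Computing each output sample:
(x ⊛ y)[0] = 14
(x ⊛ y)[1] = 7
(x ⊛ y)[2] = -15
(x ⊛ y)[3] = 16
(x ⊛ y)[4] = 3
(x ⊛ y)[5] = -9

x ⊛ y = [14, 7, -15, 16, 3, -9]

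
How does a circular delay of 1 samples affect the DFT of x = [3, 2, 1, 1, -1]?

Time shift by 1: X_shifted[k] = ω_5^(1k) · X[k]
Shifted x = [-1, 3, 2, 1, 1]

DFT(x[n-1]) = [6, -2.1910-2.4899i, -3.3090-0.2245i, -3.3090+0.2245i, -2.1910+2.4899i]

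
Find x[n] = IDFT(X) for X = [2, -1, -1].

x[n] = (1/3) Σ(k=0 to 2) X[k] · e^(2πikn/3)

Computing each x[n]:
x[0] = 0
x[1] = 1
x[2] = 1

x = [0, 1, 1]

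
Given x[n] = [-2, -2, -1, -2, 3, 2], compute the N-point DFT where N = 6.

X[k] = Σ(n=0 to 5) x[n] · ω_6^(nk)
where ω_6 = e^(-2πi/6)

Computing each X[k]:
X[0] = -2
X[1] = -1.0000+6.9282i
X[2] = -5
X[3] = 2
X[4] = -5
X[5] = -1.0000-6.9282i

X = [-2, -1.0000+6.9282i, -5, 2, -5, -1.0000-6.9282i]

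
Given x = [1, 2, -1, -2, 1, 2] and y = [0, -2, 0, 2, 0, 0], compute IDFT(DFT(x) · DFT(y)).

(x ⊛ y)[n] = Σ(m=0 to 5) x[m] · y[(n-m) mod 6]

Computing each output sample:
(x ⊛ y)[0] = -8
(x ⊛ y)[1] = 0
(x ⊛ y)[2] = 0
(x ⊛ y)[3] = 4
(x ⊛ y)[4] = 8
(x ⊛ y)[5] = -4

x ⊛ y = [-8, 0, 0, 4, 8, -4]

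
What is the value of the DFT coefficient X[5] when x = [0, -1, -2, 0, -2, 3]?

X[5] = Σ(n=0 to 5) x[n] · ω_6^(5n) where ω_6 = e^(-2πi/6)
= (0)·ω_6^0 + (-1)·ω_6^5 + (-2)·ω_6^10 + (0)·ω_6^15 + (-2)·ω_6^20 + (3)·ω_6^25

X[5] = 3.0000-3.4641i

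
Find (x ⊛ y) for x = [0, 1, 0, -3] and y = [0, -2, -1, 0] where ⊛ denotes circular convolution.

(x ⊛ y)[n] = Σ(m=0 to 3) x[m] · y[(n-m) mod 4]

Computing each output sample:
(x ⊛ y)[0] = 6
(x ⊛ y)[1] = 3
(x ⊛ y)[2] = -2
(x ⊛ y)[3] = -1

x ⊛ y = [6, 3, -2, -1]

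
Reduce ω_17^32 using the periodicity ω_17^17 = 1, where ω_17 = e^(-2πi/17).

Since ω_17^17 = 1, powers reduce modulo 17.
32 mod 17 = 15
So ω_17^32 = ω_17^15 = e^(-2πi·15/17)

ω_17^32 = ω_17^15 = 0.7390+0.6737i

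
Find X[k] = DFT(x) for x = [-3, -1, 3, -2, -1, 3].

X[k] = Σ(n=0 to 5) x[n] · ω_6^(nk)
where ω_6 = e^(-2πi/6)

Computing each X[k]:
X[0] = -1
X[1] = -1
X[2] = -7.0000+6.9282i
X[3] = -1
X[4] = -7.0000-6.9282i
X[5] = -1

X = [-1, -1, -7.0000+6.9282i, -1, -7.0000-6.9282i, -1]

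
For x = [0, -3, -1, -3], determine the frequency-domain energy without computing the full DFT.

Parseval: Σ|x[n]|² = (1/N)Σ|X[k]|², so Σ|X[k]|² = N·Σ|x[n]|² = 4·19.0000

Σ|X[k]|² = N·Σ|x[n]|² = 4·19.0000 = 76.0000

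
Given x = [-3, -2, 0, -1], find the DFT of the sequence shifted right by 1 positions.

Time shift by 1: X_shifted[k] = ω_4^(1k) · X[k]
Shifted x = [-1, -3, -2, 0]

DFT(x[n-1]) = [-6, 1+3i, 0, 1-3i]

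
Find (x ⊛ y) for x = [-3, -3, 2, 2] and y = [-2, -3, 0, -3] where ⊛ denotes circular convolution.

(x ⊛ y)[n] = Σ(m=0 to 3) x[m] · y[(n-m) mod 4]

Computing each output sample:
(x ⊛ y)[0] = 9
(x ⊛ y)[1] = 9
(x ⊛ y)[2] = -1
(x ⊛ y)[3] = -1

x ⊛ y = [9, 9, -1, -1]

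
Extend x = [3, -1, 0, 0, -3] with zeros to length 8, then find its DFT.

Original 5-point DFT: [-1, 1.7639-1.9021i, 6.2361-1.1756i, 6.2361+1.1756i, 1.7639+1.9021i]
Zero-padded 8-point DFT provides frequency interpolation.

DFT_8([x, 0, ...]) = [-1, 5.2929+0.7071i, 1i, 6.7071+0.7071i, 1, 6.7071-0.7071i, -1i, 5.2929-0.7071i]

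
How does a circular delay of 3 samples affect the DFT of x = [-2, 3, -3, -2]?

Time shift by 3: X_shifted[k] = ω_4^(3k) · X[k]
Shifted x = [3, -3, -2, -2]

DFT(x[n-3]) = [-4, 5+1i, 6, 5-1i]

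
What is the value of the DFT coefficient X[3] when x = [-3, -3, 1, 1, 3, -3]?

X[3] = Σ(n=0 to 5) x[n] · ω_6^(3n) where ω_6 = e^(-2πi/6)
= (-3)·ω_6^0 + (-3)·ω_6^3 + (1)·ω_6^6 + (1)·ω_6^9 + (3)·ω_6^12 + (-3)·ω_6^15

X[3] = 6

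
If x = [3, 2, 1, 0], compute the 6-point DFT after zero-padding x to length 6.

Original 4-point DFT: [6, 2-2i, 2, 2+2i]
Zero-padded 6-point DFT provides frequency interpolation.

DFT_6([x, 0, ...]) = [6, 3.5000-2.5981i, 1.5000-0.8660i, 2, 1.5000+0.8660i, 3.5000+2.5981i]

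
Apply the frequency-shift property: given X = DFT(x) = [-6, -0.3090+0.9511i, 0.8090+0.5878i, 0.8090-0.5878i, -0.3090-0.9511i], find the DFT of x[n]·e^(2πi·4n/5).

Modulation property: DFT(ω_5^(-4n)·x[n]) = X[(k-4) mod 5], so circularly shift X by 4 positions.

X[k-4] = [-0.3090+0.9511i, 0.8090+0.5878i, 0.8090-0.5878i, -0.3090-0.9511i, -6]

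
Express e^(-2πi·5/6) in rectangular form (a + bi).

ω_6^5 = e^(-2πi·5/6)
= cos(-2π·5/6) + i·sin(-2π·5/6)
= cos(-10π/6) + i·sin(-10π/6)

ω_6^5 = cos(-10π/6) + i·sin(-10π/6) = 0.5000+0.8660i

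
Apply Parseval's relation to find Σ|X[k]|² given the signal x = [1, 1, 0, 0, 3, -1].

Parseval: Σ|x[n]|² = (1/N)Σ|X[k]|², so Σ|X[k]|² = N·Σ|x[n]|² = 6·12.0000

Σ|X[k]|² = N·Σ|x[n]|² = 6·12.0000 = 72.0000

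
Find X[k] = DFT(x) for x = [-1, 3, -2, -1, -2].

X[k] = Σ(n=0 to 4) x[n] · ω_5^(nk)
where ω_5 = e^(-2πi/5)

Computing each X[k]:
X[0] = -3
X[1] = 1.7361-4.1675i
X[2] = -2.7361-3.8900i
X[3] = -2.7361+3.8900i
X[4] = 1.7361+4.1675i

X = [-3, 1.7361-4.1675i, -2.7361-3.8900i, -2.7361+3.8900i, 1.7361+4.1675i]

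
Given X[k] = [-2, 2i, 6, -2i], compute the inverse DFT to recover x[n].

x[n] = (1/4) Σ(k=0 to 3) X[k] · e^(2πikn/4)

Computing each x[n]:
x[0] = 1
x[1] = -3
x[2] = 1
x[3] = -1

x = [1, -3, 1, -1]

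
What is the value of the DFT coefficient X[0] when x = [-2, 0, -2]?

X[0] = Σ(n=0 to 2) x[n] · ω_3^0 = Σ x[n]
= (-2) + (0) + (-2)

X[0] = -4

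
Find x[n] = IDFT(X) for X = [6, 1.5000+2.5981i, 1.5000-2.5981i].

x[n] = (1/3) Σ(k=0 to 2) X[k] · e^(2πikn/3)

Computing each x[n]:
x[0] = 3
x[1] = 0
x[2] = 3

x = [3, 0, 3]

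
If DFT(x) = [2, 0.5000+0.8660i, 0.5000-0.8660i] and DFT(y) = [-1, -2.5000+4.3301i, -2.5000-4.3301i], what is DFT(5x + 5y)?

By linearity: DFT(5x + 5y) = 5·DFT(x) + 5·DFT(y)
= 5·[2, 0.5000+0.8660i, 0.5000-0.8660i] + 5·[-1, -2.5000+4.3301i, -2.5000-4.3301i]

Computing element-wise:
Z[0] = 5·(2) + 5·(-1) = 5
Z[1] = 5·(0.5000+0.8660i) + 5·(-2.5000+4.3301i) = -10.0000+25.9805i
Z[2] = 5·(0.5000-0.8660i) + 5·(-2.5000-4.3301i) = -10.0000-25.9805i

DFT(5x + 5y) = 5·X + 5·Y = [5, -10.0000+25.9805i, -10.0000-25.9805i]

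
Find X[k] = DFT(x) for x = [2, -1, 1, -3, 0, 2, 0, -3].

X[k] = Σ(n=0 to 7) x[n] · ω_8^(nk)
where ω_8 = e^(-2πi/8)

Computing each X[k]:
X[0] = -2
X[1] = -0.1213+1.1213i
X[2] = 1-7i
X[3] = 4.1213+3.1213i
X[4] = 8
X[5] = 4.1213-3.1213i
X[6] = 1+7i
X[7] = -0.1213-1.1213i

X = [-2, -0.1213+1.1213i, 1-7i, 4.1213+3.1213i, 8, 4.1213-3.1213i, 1+7i, -0.1213-1.1213i]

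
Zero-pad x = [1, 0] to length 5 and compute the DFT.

Original 2-point DFT: [1, 1]
Zero-padded 5-point DFT provides frequency interpolation.

DFT_5([x, 0, ...]) = [1, 1, 1, 1, 1]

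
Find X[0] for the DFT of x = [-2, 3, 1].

X[0] = Σ(n=0 to 2) x[n] · ω_3^0 = Σ x[n]
= (-2) + (3) + (1)

X[0] = 2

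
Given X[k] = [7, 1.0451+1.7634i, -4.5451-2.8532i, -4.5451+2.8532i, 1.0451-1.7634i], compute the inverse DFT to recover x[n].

x[n] = (1/5) Σ(k=0 to 4) X[k] · e^(2πikn/5)

Computing each x[n]:
x[0] = 0
x[1] = 3
x[2] = -1
x[3] = 2
x[4] = 3

x = [0, 3, -1, 2, 3]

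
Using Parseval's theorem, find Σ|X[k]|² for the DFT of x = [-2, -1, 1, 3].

Parseval: Σ|x[n]|² = (1/N)Σ|X[k]|², so Σ|X[k]|² = N·Σ|x[n]|² = 4·15.0000

Σ|X[k]|² = N·Σ|x[n]|² = 4·15.0000 = 60.0000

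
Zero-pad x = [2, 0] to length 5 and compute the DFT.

Original 2-point DFT: [2, 2]
Zero-padded 5-point DFT provides frequency interpolation.

DFT_5([x, 0, ...]) = [2, 2, 2, 2, 2]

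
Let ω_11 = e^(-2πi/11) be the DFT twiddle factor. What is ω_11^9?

ω_11^9 = e^(-2πi·9/11)
= cos(-2π·9/11) + i·sin(-2π·9/11)
= cos(-18π/11) + i·sin(-18π/11)

ω_11^9 = cos(-18π/11) + i·sin(-18π/11) = 0.4154+0.9096i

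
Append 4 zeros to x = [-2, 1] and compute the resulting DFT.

Original 2-point DFT: [-1, -3]
Zero-padded 6-point DFT provides frequency interpolation.

DFT_6([x, 0, ...]) = [-1, -1.5000-0.8660i, -2.5000-0.8660i, -3, -2.5000+0.8660i, -1.5000+0.8660i]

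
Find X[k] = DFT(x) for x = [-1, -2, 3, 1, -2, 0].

X[k] = Σ(n=0 to 5) x[n] · ω_6^(nk)
where ω_6 = e^(-2πi/6)

Computing each X[k]:
X[0] = -1
X[1] = -3.5000-2.5981i
X[2] = 0.5000+6.0622i
X[3] = 1
X[4] = 0.5000-6.0622i
X[5] = -3.5000+2.5981i

X = [-1, -3.5000-2.5981i, 0.5000+6.0622i, 1, 0.5000-6.0622i, -3.5000+2.5981i]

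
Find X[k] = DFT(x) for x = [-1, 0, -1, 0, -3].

X[k] = Σ(n=0 to 4) x[n] · ω_5^(nk)
where ω_5 = e^(-2πi/5)

Computing each X[k]:
X[0] = -5
X[1] = -1.1180-2.2654i
X[2] = 1.1180-2.7144i
X[3] = 1.1180+2.7144i
X[4] = -1.1180+2.2654i

X = [-5, -1.1180-2.2654i, 1.1180-2.7144i, 1.1180+2.7144i, -1.1180+2.2654i]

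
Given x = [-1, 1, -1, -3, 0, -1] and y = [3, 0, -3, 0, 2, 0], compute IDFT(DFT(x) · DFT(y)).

(x ⊛ y)[n] = Σ(m=0 to 5) x[m] · y[(n-m) mod 6]

Computing each output sample:
(x ⊛ y)[0] = -5
(x ⊛ y)[1] = 0
(x ⊛ y)[2] = 0
(x ⊛ y)[3] = -14
(x ⊛ y)[4] = 1
(x ⊛ y)[5] = 8

x ⊛ y = [-5, 0, 0, -14, 1, 8]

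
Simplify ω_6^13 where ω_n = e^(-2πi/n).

Since ω_6^6 = 1, powers reduce modulo 6.
13 mod 6 = 1
So ω_6^13 = ω_6^1 = e^(-2πi·1/6)

ω_6^13 = ω_6^1 = 0.5000-0.8660i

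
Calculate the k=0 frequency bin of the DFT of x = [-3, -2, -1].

X[0] = Σ(n=0 to 2) x[n] · ω_3^0 = Σ x[n]
= (-3) + (-2) + (-1)

X[0] = -6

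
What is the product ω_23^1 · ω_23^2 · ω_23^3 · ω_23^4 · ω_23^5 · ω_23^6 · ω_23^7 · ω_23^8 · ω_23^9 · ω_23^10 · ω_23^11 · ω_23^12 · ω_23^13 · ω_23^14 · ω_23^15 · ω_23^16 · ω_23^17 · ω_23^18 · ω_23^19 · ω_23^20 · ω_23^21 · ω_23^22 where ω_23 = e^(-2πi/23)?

The primitive 23rd roots of unity are ω_23^k for k coprime to 23: k ∈ {1, 2, 3, 4, 5, 6, 7, 8, 9, 10, 11, 12, 13, 14, 15, 16, 17, 18, 19, 20, 21, 22}
Their product equals the constant term of the cyclotomic polynomial Φ_23(x) up to sign.
For n ≥ 3, the product of all primitive nth roots of unity is 1. (For n=1 it is 1; for n=2 it is -1.)

1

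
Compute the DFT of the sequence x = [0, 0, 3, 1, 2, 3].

X[k] = Σ(n=0 to 5) x[n] · ω_6^(nk)
where ω_6 = e^(-2πi/6)

Computing each X[k]:
X[0] = 9
X[1] = -2.0000+1.7321i
X[2] = -3.0000+3.4641i
X[3] = 1
X[4] = -3.0000-3.4641i
X[5] = -2.0000-1.7321i

X = [9, -2.0000+1.7321i, -3.0000+3.4641i, 1, -3.0000-3.4641i, -2.0000-1.7321i]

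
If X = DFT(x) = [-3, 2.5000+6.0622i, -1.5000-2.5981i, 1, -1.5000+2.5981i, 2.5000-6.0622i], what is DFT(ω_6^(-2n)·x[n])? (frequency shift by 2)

Modulation property: DFT(ω_6^(-2n)·x[n]) = X[(k-2) mod 6], so circularly shift X by 2 positions.

X[k-2] = [-1.5000+2.5981i, 2.5000-6.0622i, -3, 2.5000+6.0622i, -1.5000-2.5981i, 1]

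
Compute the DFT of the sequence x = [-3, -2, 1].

X[k] = Σ(n=0 to 2) x[n] · ω_3^(nk)
where ω_3 = e^(-2πi/3)

Computing each X[k]:
X[0] = -4
X[1] = -2.5000+2.5981i
X[2] = -2.5000-2.5981i

X = [-4, -2.5000+2.5981i, -2.5000-2.5981i]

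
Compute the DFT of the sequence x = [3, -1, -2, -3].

X[k] = Σ(n=0 to 3) x[n] · ω_4^(nk)
where ω_4 = e^(-2πi/4)

Computing each X[k]:
X[0] = -3
X[1] = 5-2i
X[2] = 5
X[3] = 5+2i

X = [-3, 5-2i, 5, 5+2i]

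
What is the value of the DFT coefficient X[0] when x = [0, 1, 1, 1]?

X[0] = Σ(n=0 to 3) x[n] · ω_4^0 = Σ x[n]
= (0) + (1) + (1) + (1)

X[0] = 3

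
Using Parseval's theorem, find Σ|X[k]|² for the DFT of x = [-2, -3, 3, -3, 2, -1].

Parseval: Σ|x[n]|² = (1/N)Σ|X[k]|², so Σ|X[k]|² = N·Σ|x[n]|² = 6·36.0000

Σ|X[k]|² = N·Σ|x[n]|² = 6·36.0000 = 216.0000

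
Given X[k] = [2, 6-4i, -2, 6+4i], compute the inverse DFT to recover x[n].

x[n] = (1/4) Σ(k=0 to 3) X[k] · e^(2πikn/4)

Computing each x[n]:
x[0] = 3
x[1] = 3
x[2] = -3
x[3] = -1

x = [3, 3, -3, -1]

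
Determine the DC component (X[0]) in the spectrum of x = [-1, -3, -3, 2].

X[0] = Σ(n=0 to 3) x[n] · ω_4^0 = Σ x[n]
= (-1) + (-3) + (-3) + (2)

X[0] = -5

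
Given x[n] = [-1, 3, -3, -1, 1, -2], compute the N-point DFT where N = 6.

X[k] = Σ(n=0 to 5) x[n] · ω_6^(nk)
where ω_6 = e^(-2πi/6)

Computing each X[k]:
X[0] = -3
X[1] = 1.5000-0.8660i
X[2] = -1.5000-7.7942i
X[3] = -3
X[4] = -1.5000+7.7942i
X[5] = 1.5000+0.8660i

X = [-3, 1.5000-0.8660i, -1.5000-7.7942i, -3, -1.5000+7.7942i, 1.5000+0.8660i]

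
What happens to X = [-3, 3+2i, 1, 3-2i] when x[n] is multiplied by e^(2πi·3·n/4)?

Modulation property: DFT(ω_4^(-3n)·x[n]) = X[(k-3) mod 4], so circularly shift X by 3 positions.

X[k-3] = [3+2i, 1, 3-2i, -3]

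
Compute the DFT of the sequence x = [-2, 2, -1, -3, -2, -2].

X[k] = Σ(n=0 to 5) x[n] · ω_6^(nk)
where ω_6 = e^(-2πi/6)

Computing each X[k]:
X[0] = -8
X[1] = 2.5000-4.3301i
X[2] = -3.5000-2.5981i
X[3] = -2
X[4] = -3.5000+2.5981i
X[5] = 2.5000+4.3301i

X = [-8, 2.5000-4.3301i, -3.5000-2.5981i, -2, -3.5000+2.5981i, 2.5000+4.3301i]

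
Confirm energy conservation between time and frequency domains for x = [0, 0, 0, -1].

Time domain:
Σ|x[n]|² = |0|² + |0|² + |0|² + |-1|² = 1.0000

Frequency domain:
(1/4)Σ|X[k]|² = (1/4)(|-1|² + |-1i|² + |1|² + |1i|²) = (1/4)·4.0000 = 1.0000

Both sides agree, confirming Parseval's theorem.

Σ|x[n]|² = (1/N)Σ|X[k]|² = 1.0000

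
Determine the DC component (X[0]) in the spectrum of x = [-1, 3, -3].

X[0] = Σ(n=0 to 2) x[n] · ω_3^0 = Σ x[n]
= (-1) + (3) + (-3)

X[0] = -1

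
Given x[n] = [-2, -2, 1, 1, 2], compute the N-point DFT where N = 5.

X[k] = Σ(n=0 to 4) x[n] · ω_5^(nk)
where ω_5 = e^(-2πi/5)

Computing each X[k]:
X[0] = 0
X[1] = -3.6180+3.8042i
X[2] = -1.3820+2.3511i
X[3] = -1.3820-2.3511i
X[4] = -3.6180-3.8042i

X = [0, -3.6180+3.8042i, -1.3820+2.3511i, -1.3820-2.3511i, -3.6180-3.8042i]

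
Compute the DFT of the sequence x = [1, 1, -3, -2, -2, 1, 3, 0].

X[k] = Σ(n=0 to 7) x[n] · ω_8^(nk)
where ω_8 = e^(-2πi/8)

Computing each X[k]:
X[0] = -1
X[1] = 4.4142+7.4142i
X[2] = -1-4i
X[3] = 1.5858-4.5858i
X[4] = -1
X[5] = 1.5858+4.5858i
X[6] = -1+4i
X[7] = 4.4142-7.4142i

X = [-1, 4.4142+7.4142i, -1-4i, 1.5858-4.5858i, -1, 1.5858+4.5858i, -1+4i, 4.4142-7.4142i]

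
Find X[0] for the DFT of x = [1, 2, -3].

X[0] = Σ(n=0 to 2) x[n] · ω_3^0 = Σ x[n]
= (1) + (2) + (-3)

X[0] = 0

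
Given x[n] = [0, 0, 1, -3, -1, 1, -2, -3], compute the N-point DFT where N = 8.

X[k] = Σ(n=0 to 7) x[n] · ω_8^(nk)
where ω_8 = e^(-2πi/8)

Computing each X[k]:
X[0] = -7
X[1] = 0.2929-2.2929i
X[2] = -7i
X[3] = 1.7071+3.7071i
X[4] = 3
X[5] = 1.7071-3.7071i
X[6] = 7i
X[7] = 0.2929+2.2929i

X = [-7, 0.2929-2.2929i, -7i, 1.7071+3.7071i, 3, 1.7071-3.7071i, 7i, 0.2929+2.2929i]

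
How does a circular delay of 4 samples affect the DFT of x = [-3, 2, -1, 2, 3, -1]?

Time shift by 4: X_shifted[k] = ω_6^(4k) · X[k]
Shifted x = [-1, 2, 3, -1, -3, 2]

DFT(x[n-4]) = [2, 2.0000-5.1962i, -4.0000+5.1962i, -4, -4.0000-5.1962i, 2.0000+5.1962i]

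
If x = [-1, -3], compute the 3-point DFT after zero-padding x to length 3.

Original 2-point DFT: [-4, 2]
Zero-padded 3-point DFT provides frequency interpolation.

DFT_3([x, 0, ...]) = [-4, 0.5000+2.5981i, 0.5000-2.5981i]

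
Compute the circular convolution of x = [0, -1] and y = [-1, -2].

(x ⊛ y)[n] = Σ(m=0 to 1) x[m] · y[(n-m) mod 2]

Computing each output sample:
(x ⊛ y)[0] = 2
(x ⊛ y)[1] = 1

x ⊛ y = [2, 1]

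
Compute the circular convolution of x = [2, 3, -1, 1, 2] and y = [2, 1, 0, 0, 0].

(x ⊛ y)[n] = Σ(m=0 to 4) x[m] · y[(n-m) mod 5]

Computing each output sample:
(x ⊛ y)[0] = 6
(x ⊛ y)[1] = 8
(x ⊛ y)[2] = 1
(x ⊛ y)[3] = 1
(x ⊛ y)[4] = 5

x ⊛ y = [6, 8, 1, 1, 5]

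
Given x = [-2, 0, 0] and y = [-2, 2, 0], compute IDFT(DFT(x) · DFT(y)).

(x ⊛ y)[n] = Σ(m=0 to 2) x[m] · y[(n-m) mod 3]

Computing each output sample:
(x ⊛ y)[0] = 4
(x ⊛ y)[1] = -4
(x ⊛ y)[2] = 0

x ⊛ y = [4, -4, 0]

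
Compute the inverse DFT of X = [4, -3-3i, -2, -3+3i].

x[n] = (1/4) Σ(k=0 to 3) X[k] · e^(2πikn/4)

Computing each x[n]:
x[0] = -1
x[1] = 3
x[2] = 2
x[3] = 0

x = [-1, 3, 2, 0]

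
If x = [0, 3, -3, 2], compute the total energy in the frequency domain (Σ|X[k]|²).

Parseval: Σ|x[n]|² = (1/N)Σ|X[k]|², so Σ|X[k]|² = N·Σ|x[n]|² = 4·22.0000

Σ|X[k]|² = N·Σ|x[n]|² = 4·22.0000 = 88.0000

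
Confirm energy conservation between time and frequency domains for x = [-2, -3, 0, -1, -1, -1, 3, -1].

Time domain:
Σ|x[n]|² = |-2|² + |-3|² + |0|² + |-1|² + |-1|² + |-1|² + |3|² + |-1|² = 26.0000

Frequency domain:
(1/8)Σ|X[k]|² = (1/8)(|-6|² + |-2.4142+4.4142i|² + |-6+2i|² + |0.4142-1.5858i|² + |6|² + |0.4142+1.5858i|² + |-6-2i|² + |-2.4142-4.4142i|²) = (1/8)·208.0000 = 26.0000

Both sides agree, confirming Parseval's theorem.

Σ|x[n]|² = (1/N)Σ|X[k]|² = 26.0000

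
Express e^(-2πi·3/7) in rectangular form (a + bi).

ω_7^3 = e^(-2πi·3/7)
= cos(-2π·3/7) + i·sin(-2π·3/7)
= cos(-6π/7) + i·sin(-6π/7)

ω_7^3 = cos(-6π/7) + i·sin(-6π/7) = -0.9010-0.4339i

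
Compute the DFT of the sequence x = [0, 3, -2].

X[k] = Σ(n=0 to 2) x[n] · ω_3^(nk)
where ω_3 = e^(-2πi/3)

Computing each X[k]:
X[0] = 1
X[1] = -0.5000-4.3301i
X[2] = -0.5000+4.3301i

X = [1, -0.5000-4.3301i, -0.5000+4.3301i]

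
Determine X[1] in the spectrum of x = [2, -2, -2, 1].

X[1] = Σ(n=0 to 3) x[n] · ω_4^(1n) where ω_4 = e^(-2πi/4)
= (2)·ω_4^0 + (-2)·ω_4^1 + (-2)·ω_4^2 + (1)·ω_4^3

X[1] = 4+3i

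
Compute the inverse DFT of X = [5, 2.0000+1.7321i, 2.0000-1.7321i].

x[n] = (1/3) Σ(k=0 to 2) X[k] · e^(2πikn/3)

Computing each x[n]:
x[0] = 3
x[1] = 0
x[2] = 2

x = [3, 0, 2]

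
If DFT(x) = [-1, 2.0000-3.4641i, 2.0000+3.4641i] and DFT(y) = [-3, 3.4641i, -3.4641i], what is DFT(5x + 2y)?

By linearity: DFT(5x + 2y) = 5·DFT(x) + 2·DFT(y)
= 5·[-1, 2.0000-3.4641i, 2.0000+3.4641i] + 2·[-3, 3.4641i, -3.4641i]

Computing element-wise:
Z[0] = 5·(-1) + 2·(-3) = -11
Z[1] = 5·(2.0000-3.4641i) + 2·(3.4641i) = 10.0000-10.3923i
Z[2] = 5·(2.0000+3.4641i) + 2·(-3.4641i) = 10.0000+10.3923i

DFT(5x + 2y) = 5·X + 2·Y = [-11, 10.0000-10.3923i, 10.0000+10.3923i]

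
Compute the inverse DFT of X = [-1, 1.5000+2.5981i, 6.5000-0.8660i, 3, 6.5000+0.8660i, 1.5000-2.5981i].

x[n] = (1/6) Σ(k=0 to 5) X[k] · e^(2πikn/6)

Computing each x[n]:
x[0] = 3
x[1] = -2
x[2] = -2
x[3] = 1
x[4] = 0
x[5] = -1

x = [3, -2, -2, 1, 0, -1]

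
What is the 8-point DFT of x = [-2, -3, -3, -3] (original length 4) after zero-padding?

Original 4-point DFT: [-11, 1, 1, 1]
Zero-padded 8-point DFT provides frequency interpolation.

DFT_8([x, 0, ...]) = [-11, -2.0000+7.2426i, 1, -2.0000+1.2426i, 1, -2.0000-1.2426i, 1, -2.0000-7.2426i]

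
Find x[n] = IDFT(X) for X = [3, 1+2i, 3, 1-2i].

x[n] = (1/4) Σ(k=0 to 3) X[k] · e^(2πikn/4)

Computing each x[n]:
x[0] = 2
x[1] = -1
x[2] = 1
x[3] = 1

x = [2, -1, 1, 1]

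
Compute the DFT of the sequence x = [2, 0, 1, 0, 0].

X[k] = Σ(n=0 to 4) x[n] · ω_5^(nk)
where ω_5 = e^(-2πi/5)

Computing each X[k]:
X[0] = 3
X[1] = 1.1910-0.5878i
X[2] = 2.3090+0.9511i
X[3] = 2.3090-0.9511i
X[4] = 1.1910+0.5878i

X = [3, 1.1910-0.5878i, 2.3090+0.9511i, 2.3090-0.9511i, 1.1910+0.5878i]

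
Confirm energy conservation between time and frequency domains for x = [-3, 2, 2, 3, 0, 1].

Time domain:
Σ|x[n]|² = |-3|² + |2|² + |2|² + |3|² + |0|² + |1|² = 27.0000

Frequency domain:
(1/6)Σ|X[k]|² = (1/6)(|5|² + |-5.5000-2.5981i|² + |-2.5000+0.8660i|² + |-7|² + |-2.5000-0.8660i|² + |-5.5000+2.5981i|²) = (1/6)·162.0000 = 27.0000

Both sides agree, confirming Parseval's theorem.

Σ|x[n]|² = (1/N)Σ|X[k]|² = 27.0000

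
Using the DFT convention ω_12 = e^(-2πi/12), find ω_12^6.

ω_12^6 = e^(-2πi·6/12)
= cos(-2π·6/12) + i·sin(-2π·6/12)
= cos(-12π/12) + i·sin(-12π/12)

ω_12^6 = cos(-12π/12) + i·sin(-12π/12) = -1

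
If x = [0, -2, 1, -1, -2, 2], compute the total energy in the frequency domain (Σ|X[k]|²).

Parseval: Σ|x[n]|² = (1/N)Σ|X[k]|², so Σ|X[k]|² = N·Σ|x[n]|² = 6·14.0000

Σ|X[k]|² = N·Σ|x[n]|² = 6·14.0000 = 84.0000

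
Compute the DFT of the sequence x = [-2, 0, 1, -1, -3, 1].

X[k] = Σ(n=0 to 5) x[n] · ω_6^(nk)
where ω_6 = e^(-2πi/6)

Computing each X[k]:
X[0] = -4
X[1] = 0.5000-2.5981i
X[2] = -2.5000+4.3301i
X[3] = -4
X[4] = -2.5000-4.3301i
X[5] = 0.5000+2.5981i

X = [-4, 0.5000-2.5981i, -2.5000+4.3301i, -4, -2.5000-4.3301i, 0.5000+2.5981i]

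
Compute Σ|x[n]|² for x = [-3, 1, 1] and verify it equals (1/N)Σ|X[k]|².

Time domain:
Σ|x[n]|² = |-3|² + |1|² + |1|² = 11.0000

Frequency domain:
(1/3)Σ|X[k]|² = (1/3)(|-1|² + |-4|² + |-4|²) = (1/3)·33.0000 = 11.0000

Both sides agree, confirming Parseval's theorem.

Σ|x[n]|² = (1/N)Σ|X[k]|² = 11.0000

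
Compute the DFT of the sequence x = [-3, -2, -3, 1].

X[k] = Σ(n=0 to 3) x[n] · ω_4^(nk)
where ω_4 = e^(-2πi/4)

Computing each X[k]:
X[0] = -7
X[1] = 3i
X[2] = -5
X[3] = -3i

X = [-7, 3i, -5, -3i]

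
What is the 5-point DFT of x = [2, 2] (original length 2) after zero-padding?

Original 2-point DFT: [4, 0]
Zero-padded 5-point DFT provides frequency interpolation.

DFT_5([x, 0, ...]) = [4, 2.6180-1.9021i, 0.3820-1.1756i, 0.3820+1.1756i, 2.6180+1.9021i]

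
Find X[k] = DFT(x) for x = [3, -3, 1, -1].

X[k] = Σ(n=0 to 3) x[n] · ω_4^(nk)
where ω_4 = e^(-2πi/4)

Computing each X[k]:
X[0] = 0
X[1] = 2+2i
X[2] = 8
X[3] = 2-2i

X = [0, 2+2i, 8, 2-2i]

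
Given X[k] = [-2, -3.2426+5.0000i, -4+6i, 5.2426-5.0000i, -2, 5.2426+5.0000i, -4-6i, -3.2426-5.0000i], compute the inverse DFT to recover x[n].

x[n] = (1/8) Σ(k=0 to 7) X[k] · e^(2πikn/8)

Computing each x[n]:
x[0] = -1
x[1] = -3
x[2] = -2
x[3] = 3
x[4] = -2
x[5] = 0
x[6] = 3
x[7] = 0

x = [-1, -3, -2, 3, -2, 0, 3, 0]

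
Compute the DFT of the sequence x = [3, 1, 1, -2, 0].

X[k] = Σ(n=0 to 4) x[n] · ω_5^(nk)
where ω_5 = e^(-2πi/5)

Computing each X[k]:
X[0] = 3
X[1] = 4.1180-2.7144i
X[2] = 1.8820+2.2654i
X[3] = 1.8820-2.2654i
X[4] = 4.1180+2.7144i

X = [3, 4.1180-2.7144i, 1.8820+2.2654i, 1.8820-2.2654i, 4.1180+2.7144i]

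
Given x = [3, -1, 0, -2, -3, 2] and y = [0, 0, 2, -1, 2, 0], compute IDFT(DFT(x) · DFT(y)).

(x ⊛ y)[n] = Σ(m=0 to 5) x[m] · y[(n-m) mod 6]

Computing each output sample:
(x ⊛ y)[0] = -4
(x ⊛ y)[1] = 3
(x ⊛ y)[2] = -2
(x ⊛ y)[3] = -1
(x ⊛ y)[4] = 7
(x ⊛ y)[5] = -6

x ⊛ y = [-4, 3, -2, -1, 7, -6]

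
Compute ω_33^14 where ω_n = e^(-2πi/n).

ω_33^14 = e^(-2πi·14/33)
= cos(-2π·14/33) + i·sin(-2π·14/33)
= cos(-28π/33) + i·sin(-28π/33)

ω_33^14 = cos(-28π/33) + i·sin(-28π/33) = -0.8888-0.4582i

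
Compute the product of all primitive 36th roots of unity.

The primitive 36th roots of unity are ω_36^k for k coprime to 36: k ∈ {1, 5, 7, 11, 13, 17, 19, 23, 25, 29, 31, 35}
Their product equals the constant term of the cyclotomic polynomial Φ_36(x) up to sign.
For n ≥ 3, the product of all primitive nth roots of unity is 1. (For n=1 it is 1; for n=2 it is -1.)

1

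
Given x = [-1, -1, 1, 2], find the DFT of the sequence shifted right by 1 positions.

Time shift by 1: X_shifted[k] = ω_4^(1k) · X[k]
Shifted x = [2, -1, -1, 1]

DFT(x[n-1]) = [1, 3+2i, 1, 3-2i]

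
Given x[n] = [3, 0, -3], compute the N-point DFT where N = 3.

X[k] = Σ(n=0 to 2) x[n] · ω_3^(nk)
where ω_3 = e^(-2πi/3)

Computing each X[k]:
X[0] = 0
X[1] = 4.5000-2.5981i
X[2] = 4.5000+2.5981i

X = [0, 4.5000-2.5981i, 4.5000+2.5981i]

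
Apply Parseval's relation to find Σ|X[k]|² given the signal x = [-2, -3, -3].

Parseval: Σ|x[n]|² = (1/N)Σ|X[k]|², so Σ|X[k]|² = N·Σ|x[n]|² = 3·22.0000

Σ|X[k]|² = N·Σ|x[n]|² = 3·22.0000 = 66.0000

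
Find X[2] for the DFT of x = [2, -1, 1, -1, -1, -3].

X[2] = Σ(n=0 to 5) x[n] · ω_6^(2n) where ω_6 = e^(-2πi/6)
= (2)·ω_6^0 + (-1)·ω_6^2 + (1)·ω_6^4 + (-1)·ω_6^6 + (-1)·ω_6^8 + (-3)·ω_6^10

X[2] = 3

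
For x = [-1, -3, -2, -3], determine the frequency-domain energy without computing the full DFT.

Parseval: Σ|x[n]|² = (1/N)Σ|X[k]|², so Σ|X[k]|² = N·Σ|x[n]|² = 4·23.0000

Σ|X[k]|² = N·Σ|x[n]|² = 4·23.0000 = 92.0000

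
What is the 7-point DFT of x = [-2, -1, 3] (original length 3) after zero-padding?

Original 3-point DFT: [0, -3.0000+3.4641i, -3.0000-3.4641i]
Zero-padded 7-point DFT provides frequency interpolation.

DFT_7([x, 0, ...]) = [0, -3.2911-2.1430i, -4.4804+2.2766i, 0.7714+2.7794i, 0.7714-2.7794i, -4.4804-2.2766i, -3.2911+2.1430i]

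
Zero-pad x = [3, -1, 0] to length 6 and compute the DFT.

Original 3-point DFT: [2, 3.5000+0.8660i, 3.5000-0.8660i]
Zero-padded 6-point DFT provides frequency interpolation.

DFT_6([x, 0, ...]) = [2, 2.5000+0.8660i, 3.5000+0.8660i, 4, 3.5000-0.8660i, 2.5000-0.8660i]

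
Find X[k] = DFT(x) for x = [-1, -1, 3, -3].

X[k] = Σ(n=0 to 3) x[n] · ω_4^(nk)
where ω_4 = e^(-2πi/4)

Computing each X[k]:
X[0] = -2
X[1] = -4-2i
X[2] = 6
X[3] = -4+2i

X = [-2, -4-2i, 6, -4+2i]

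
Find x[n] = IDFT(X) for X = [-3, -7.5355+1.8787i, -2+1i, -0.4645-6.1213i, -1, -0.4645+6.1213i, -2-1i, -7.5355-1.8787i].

x[n] = (1/8) Σ(k=0 to 7) X[k] · e^(2πikn/8)

Computing each x[n]:
x[0] = -3
x[1] = -1
x[2] = -2
x[3] = 2
x[4] = 1
x[5] = 0
x[6] = 2
x[7] = -2

x = [-3, -1, -2, 2, 1, 0, 2, -2]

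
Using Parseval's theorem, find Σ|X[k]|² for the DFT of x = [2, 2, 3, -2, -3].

Parseval: Σ|x[n]|² = (1/N)Σ|X[k]|², so Σ|X[k]|² = N·Σ|x[n]|² = 5·30.0000

Σ|X[k]|² = N·Σ|x[n]|² = 5·30.0000 = 150.0000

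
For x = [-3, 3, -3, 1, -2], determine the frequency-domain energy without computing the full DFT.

Parseval: Σ|x[n]|² = (1/N)Σ|X[k]|², so Σ|X[k]|² = N·Σ|x[n]|² = 5·32.0000

Σ|X[k]|² = N·Σ|x[n]|² = 5·32.0000 = 160.0000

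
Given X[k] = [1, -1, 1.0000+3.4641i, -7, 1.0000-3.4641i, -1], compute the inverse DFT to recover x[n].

x[n] = (1/6) Σ(k=0 to 5) X[k] · e^(2πikn/6)

Computing each x[n]:
x[0] = -1
x[1] = 0
x[2] = 0
x[3] = 2
x[4] = -2
x[5] = 2

x = [-1, 0, 0, 2, -2, 2]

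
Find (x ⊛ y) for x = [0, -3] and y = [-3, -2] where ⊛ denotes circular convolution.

(x ⊛ y)[n] = Σ(m=0 to 1) x[m] · y[(n-m) mod 2]

Computing each output sample:
(x ⊛ y)[0] = 6
(x ⊛ y)[1] = 9

x ⊛ y = [6, 9]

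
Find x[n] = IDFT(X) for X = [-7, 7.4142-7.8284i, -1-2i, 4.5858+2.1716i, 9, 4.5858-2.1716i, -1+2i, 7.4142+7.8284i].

x[n] = (1/8) Σ(k=0 to 7) X[k] · e^(2πikn/8)

Computing each x[n]:
x[0] = 3
x[1] = 0
x[2] = 3
x[3] = -2
x[4] = -3
x[5] = -3
x[6] = -2
x[7] = -3

x = [3, 0, 3, -2, -3, -3, -2, -3]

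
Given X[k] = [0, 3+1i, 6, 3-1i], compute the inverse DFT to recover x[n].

x[n] = (1/4) Σ(k=0 to 3) X[k] · e^(2πikn/4)

Computing each x[n]:
x[0] = 3
x[1] = -2
x[2] = 0
x[3] = -1

x = [3, -2, 0, -1]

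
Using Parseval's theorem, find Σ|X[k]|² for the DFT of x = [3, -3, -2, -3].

Parseval: Σ|x[n]|² = (1/N)Σ|X[k]|², so Σ|X[k]|² = N·Σ|x[n]|² = 4·31.0000

Σ|X[k]|² = N·Σ|x[n]|² = 4·31.0000 = 124.0000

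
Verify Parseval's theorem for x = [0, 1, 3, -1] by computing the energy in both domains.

Time domain:
Σ|x[n]|² = |0|² + |1|² + |3|² + |-1|² = 11.0000

Frequency domain:
(1/4)Σ|X[k]|² = (1/4)(|3|² + |-3-2i|² + |3|² + |-3+2i|²) = (1/4)·44.0000 = 11.0000

Both sides agree, confirming Parseval's theorem.

Σ|x[n]|² = (1/N)Σ|X[k]|² = 11.0000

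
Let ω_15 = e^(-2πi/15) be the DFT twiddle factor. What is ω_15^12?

ω_15^12 = e^(-2πi·12/15)
= cos(-2π·12/15) + i·sin(-2π·12/15)
= cos(-24π/15) + i·sin(-24π/15)

ω_15^12 = cos(-24π/15) + i·sin(-24π/15) = 0.3090+0.9511i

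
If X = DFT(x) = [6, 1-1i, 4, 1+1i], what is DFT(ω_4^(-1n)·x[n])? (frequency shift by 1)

Modulation property: DFT(ω_4^(-1n)·x[n]) = X[(k-1) mod 4], so circularly shift X by 1 positions.

X[k-1] = [1+1i, 6, 1-1i, 4]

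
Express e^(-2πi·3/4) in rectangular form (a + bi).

ω_4^3 = e^(-2πi·3/4)
= cos(-2π·3/4) + i·sin(-2π·3/4)
= cos(-6π/4) + i·sin(-6π/4)

ω_4^3 = cos(-6π/4) + i·sin(-6π/4) = 1i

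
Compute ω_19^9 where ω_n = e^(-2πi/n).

ω_19^9 = e^(-2πi·9/19)
= cos(-2π·9/19) + i·sin(-2π·9/19)
= cos(-18π/19) + i·sin(-18π/19)

ω_19^9 = cos(-18π/19) + i·sin(-18π/19) = -0.9864-0.1646i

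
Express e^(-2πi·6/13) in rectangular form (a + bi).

ω_13^6 = e^(-2πi·6/13)
= cos(-2π·6/13) + i·sin(-2π·6/13)
= cos(-12π/13) + i·sin(-12π/13)

ω_13^6 = cos(-12π/13) + i·sin(-12π/13) = -0.9709-0.2393i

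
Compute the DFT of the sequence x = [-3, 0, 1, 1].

X[k] = Σ(n=0 to 3) x[n] · ω_4^(nk)
where ω_4 = e^(-2πi/4)

Computing each X[k]:
X[0] = -1
X[1] = -4+1i
X[2] = -3
X[3] = -4-1i

X = [-1, -4+1i, -3, -4-1i]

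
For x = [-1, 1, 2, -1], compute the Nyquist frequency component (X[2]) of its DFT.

X[2] = Σ(n=0 to 3) x[n] · ω_4^(2n) where ω_4 = e^(-2πi/4)
= (-1)·ω_4^0 + (1)·ω_4^2 + (2)·ω_4^4 + (-1)·ω_4^6

X[2] = 1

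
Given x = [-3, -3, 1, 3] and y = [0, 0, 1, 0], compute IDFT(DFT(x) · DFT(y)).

(x ⊛ y)[n] = Σ(m=0 to 3) x[m] · y[(n-m) mod 4]

Computing each output sample:
(x ⊛ y)[0] = 1
(x ⊛ y)[1] = 3
(x ⊛ y)[2] = -3
(x ⊛ y)[3] = -3

x ⊛ y = [1, 3, -3, -3]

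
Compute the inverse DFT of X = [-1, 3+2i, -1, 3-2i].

x[n] = (1/4) Σ(k=0 to 3) X[k] · e^(2πikn/4)

Computing each x[n]:
x[0] = 1
x[1] = -1
x[2] = -2
x[3] = 1

x = [1, -1, -2, 1]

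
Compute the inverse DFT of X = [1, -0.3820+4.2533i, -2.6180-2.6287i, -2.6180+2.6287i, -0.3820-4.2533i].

x[n] = (1/5) Σ(k=0 to 4) X[k] · e^(2πikn/5)

Computing each x[n]:
x[0] = -1
x[1] = 0
x[2] = -2
x[3] = 2
x[4] = 2

x = [-1, 0, -2, 2, 2]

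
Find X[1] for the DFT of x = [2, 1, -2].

X[1] = Σ(n=0 to 2) x[n] · ω_3^(1n) where ω_3 = e^(-2πi/3)
= (2)·ω_3^0 + (1)·ω_3^1 + (-2)·ω_3^2

X[1] = 2.5000-2.5981i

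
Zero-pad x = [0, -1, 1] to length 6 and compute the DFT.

Original 3-point DFT: [0, 1.7321i, -1.7321i]
Zero-padded 6-point DFT provides frequency interpolation.

DFT_6([x, 0, ...]) = [0, -1, 1.7321i, 2, -1.7321i, -1]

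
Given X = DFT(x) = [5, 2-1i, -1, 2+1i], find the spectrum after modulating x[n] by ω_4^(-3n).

Modulation property: DFT(ω_4^(-3n)·x[n]) = X[(k-3) mod 4], so circularly shift X by 3 positions.

X[k-3] = [2-1i, -1, 2+1i, 5]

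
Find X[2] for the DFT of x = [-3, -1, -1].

X[2] = Σ(n=0 to 2) x[n] · ω_3^(2n) where ω_3 = e^(-2πi/3)
= (-3)·ω_3^0 + (-1)·ω_3^2 + (-1)·ω_3^4

X[2] = -2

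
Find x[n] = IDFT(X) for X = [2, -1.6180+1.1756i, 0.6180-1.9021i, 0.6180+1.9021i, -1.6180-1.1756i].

x[n] = (1/5) Σ(k=0 to 4) X[k] · e^(2πikn/5)

Computing each x[n]:
x[0] = 0
x[1] = 0
x[2] = 0
x[3] = 2
x[4] = 0

x = [0, 0, 0, 2, 0]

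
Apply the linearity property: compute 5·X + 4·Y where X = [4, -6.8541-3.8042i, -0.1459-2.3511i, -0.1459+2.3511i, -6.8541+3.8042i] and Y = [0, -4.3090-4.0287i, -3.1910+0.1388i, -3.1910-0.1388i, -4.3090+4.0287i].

By linearity: DFT(5x + 4y) = 5·DFT(x) + 4·DFT(y)
= 5·[4, -6.8541-3.8042i, -0.1459-2.3511i, -0.1459+2.3511i, -6.8541+3.8042i] + 4·[0, -4.3090-4.0287i, -3.1910+0.1388i, -3.1910-0.1388i, -4.3090+4.0287i]

Computing element-wise:
Z[0] = 5·(4) + 4·(0) = 20
Z[1] = 5·(-6.8541-3.8042i) + 4·(-4.3090-4.0287i) = -51.5065-35.1358i
Z[2] = 5·(-0.1459-2.3511i) + 4·(-3.1910+0.1388i) = -13.4935-11.2003i
Z[3] = 5·(-0.1459+2.3511i) + 4·(-3.1910-0.1388i) = -13.4935+11.2003i
Z[4] = 5·(-6.8541+3.8042i) + 4·(-4.3090+4.0287i) = -51.5065+35.1358i

DFT(5x + 4y) = 5·X + 4·Y = [20, -51.5065-35.1358i, -13.4935-11.2003i, -13.4935+11.2003i, -51.5065+35.1358i]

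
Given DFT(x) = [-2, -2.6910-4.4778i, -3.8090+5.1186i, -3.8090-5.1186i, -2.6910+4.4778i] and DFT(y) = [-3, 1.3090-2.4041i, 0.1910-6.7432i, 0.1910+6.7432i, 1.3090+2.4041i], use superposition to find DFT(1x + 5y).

By linearity: DFT(1x + 5y) = 1·DFT(x) + 5·DFT(y)
= 1·[-2, -2.6910-4.4778i, -3.8090+5.1186i, -3.8090-5.1186i, -2.6910+4.4778i] + 5·[-3, 1.3090-2.4041i, 0.1910-6.7432i, 0.1910+6.7432i, 1.3090+2.4041i]

Computing element-wise:
Z[0] = 1·(-2) + 5·(-3) = -17
Z[1] = 1·(-2.6910-4.4778i) + 5·(1.3090-2.4041i) = 3.8540-16.4983i
Z[2] = 1·(-3.8090+5.1186i) + 5·(0.1910-6.7432i) = -2.8540-28.5974i
Z[3] = 1·(-3.8090-5.1186i) + 5·(0.1910+6.7432i) = -2.8540+28.5974i
Z[4] = 1·(-2.6910+4.4778i) + 5·(1.3090+2.4041i) = 3.8540+16.4983i

DFT(1x + 5y) = 1·X + 5·Y = [-17, 3.8540-16.4983i, -2.8540-28.5974i, -2.8540+28.5974i, 3.8540+16.4983i]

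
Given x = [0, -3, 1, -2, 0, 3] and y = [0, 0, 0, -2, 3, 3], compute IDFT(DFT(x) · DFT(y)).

(x ⊛ y)[n] = Σ(m=0 to 5) x[m] · y[(n-m) mod 6]

Computing each output sample:
(x ⊛ y)[0] = -2
(x ⊛ y)[1] = -3
(x ⊛ y)[2] = -12
(x ⊛ y)[3] = 9
(x ⊛ y)[4] = 15
(x ⊛ y)[5] = -11

x ⊛ y = [-2, -3, -12, 9, 15, -11]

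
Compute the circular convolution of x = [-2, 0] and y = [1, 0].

(x ⊛ y)[n] = Σ(m=0 to 1) x[m] · y[(n-m) mod 2]

Computing each output sample:
(x ⊛ y)[0] = -2
(x ⊛ y)[1] = 0

x ⊛ y = [-2, 0]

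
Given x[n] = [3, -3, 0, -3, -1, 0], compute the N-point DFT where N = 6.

X[k] = Σ(n=0 to 5) x[n] · ω_6^(nk)
where ω_6 = e^(-2πi/6)

Computing each X[k]:
X[0] = -4
X[1] = 5.0000+1.7321i
X[2] = 2.0000+3.4641i
X[3] = 8
X[4] = 2.0000-3.4641i
X[5] = 5.0000-1.7321i

X = [-4, 5.0000+1.7321i, 2.0000+3.4641i, 8, 2.0000-3.4641i, 5.0000-1.7321i]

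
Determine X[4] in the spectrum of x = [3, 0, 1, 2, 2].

X[4] = Σ(n=0 to 4) x[n] · ω_5^(4n) where ω_5 = e^(-2πi/5)
= (3)·ω_5^0 + (0)·ω_5^4 + (1)·ω_5^8 + (2)·ω_5^12 + (2)·ω_5^16

X[4] = 1.1910-2.4899i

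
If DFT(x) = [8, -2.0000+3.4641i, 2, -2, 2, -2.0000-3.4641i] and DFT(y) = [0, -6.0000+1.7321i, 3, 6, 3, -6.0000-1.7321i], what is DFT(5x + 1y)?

By linearity: DFT(5x + 1y) = 5·DFT(x) + 1·DFT(y)
= 5·[8, -2.0000+3.4641i, 2, -2, 2, -2.0000-3.4641i] + 1·[0, -6.0000+1.7321i, 3, 6, 3, -6.0000-1.7321i]

Computing element-wise:
Z[0] = 5·(8) + 1·(0) = 40
Z[1] = 5·(-2.0000+3.4641i) + 1·(-6.0000+1.7321i) = -16.0000+19.0526i
Z[2] = 5·(2) + 1·(3) = 13
Z[3] = 5·(-2) + 1·(6) = -4
Z[4] = 5·(2) + 1·(3) = 13
Z[5] = 5·(-2.0000-3.4641i) + 1·(-6.0000-1.7321i) = -16.0000-19.0526i

DFT(5x + 1y) = 5·X + 1·Y = [40, -16.0000+19.0526i, 13, -4, 13, -16.0000-19.0526i]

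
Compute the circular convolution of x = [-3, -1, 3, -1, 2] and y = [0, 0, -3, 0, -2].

(x ⊛ y)[n] = Σ(m=0 to 4) x[m] · y[(n-m) mod 5]

Computing each output sample:
(x ⊛ y)[0] = 5
(x ⊛ y)[1] = -12
(x ⊛ y)[2] = 11
(x ⊛ y)[3] = -1
(x ⊛ y)[4] = -3

x ⊛ y = [5, -12, 11, -1, -3]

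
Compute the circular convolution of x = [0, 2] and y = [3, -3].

(x ⊛ y)[n] = Σ(m=0 to 1) x[m] · y[(n-m) mod 2]

Computing each output sample:
(x ⊛ y)[0] = -6
(x ⊛ y)[1] = 6

x ⊛ y = [-6, 6]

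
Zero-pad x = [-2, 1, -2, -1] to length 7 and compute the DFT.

Original 4-point DFT: [-4, -2i, -4, 2i]
Zero-padded 7-point DFT provides frequency interpolation.

DFT_7([x, 0, ...]) = [-4, -0.0305+1.6019i, -1.0441-2.6245i, -3.9254-1.0226i, -3.9254+1.0226i, -1.0441+2.6245i, -0.0305-1.6019i]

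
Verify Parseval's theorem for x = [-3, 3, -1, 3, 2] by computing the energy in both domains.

Time domain:
Σ|x[n]|² = |-3|² + |3|² + |-1|² + |3|² + |2|² = 32.0000

Frequency domain:
(1/5)Σ|X[k]|² = (1/5)(|4|² + |-3.0729+1.4001i|² + |-6.4271-4.3920i|² + |-6.4271+4.3920i|² + |-3.0729-1.4001i|²) = (1/5)·160.0000 = 32.0000

Both sides agree, confirming Parseval's theorem.

Σ|x[n]|² = (1/N)Σ|X[k]|² = 32.0000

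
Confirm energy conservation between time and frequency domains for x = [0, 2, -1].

Time domain:
Σ|x[n]|² = |0|² + |2|² + |-1|² = 5.0000

Frequency domain:
(1/3)Σ|X[k]|² = (1/3)(|1|² + |-0.5000-2.5981i|² + |-0.5000+2.5981i|²) = (1/3)·15.0000 = 5.0000

Both sides agree, confirming Parseval's theorem.

Σ|x[n]|² = (1/N)Σ|X[k]|² = 5.0000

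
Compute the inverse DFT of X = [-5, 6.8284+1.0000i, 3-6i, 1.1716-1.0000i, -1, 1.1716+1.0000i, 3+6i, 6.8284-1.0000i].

x[n] = (1/8) Σ(k=0 to 7) X[k] · e^(2πikn/8)

Computing each x[n]:
x[0] = 2
x[1] = 2
x[2] = -2
x[3] = -3
x[4] = -2
x[5] = 0
x[6] = -1
x[7] = -1

x = [2, 2, -2, -3, -2, 0, -1, -1]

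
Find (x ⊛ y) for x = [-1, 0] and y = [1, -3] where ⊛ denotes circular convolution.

(x ⊛ y)[n] = Σ(m=0 to 1) x[m] · y[(n-m) mod 2]

Computing each output sample:
(x ⊛ y)[0] = -1
(x ⊛ y)[1] = 3

x ⊛ y = [-1, 3]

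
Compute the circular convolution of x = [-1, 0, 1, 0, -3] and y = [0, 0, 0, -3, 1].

(x ⊛ y)[n] = Σ(m=0 to 4) x[m] · y[(n-m) mod 5]

Computing each output sample:
(x ⊛ y)[0] = -3
(x ⊛ y)[1] = 1
(x ⊛ y)[2] = 9
(x ⊛ y)[3] = 0
(x ⊛ y)[4] = -1

x ⊛ y = [-3, 1, 9, 0, -1]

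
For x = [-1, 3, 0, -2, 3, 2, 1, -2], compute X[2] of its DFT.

X[2] = Σ(n=0 to 7) x[n] · ω_8^(2n) where ω_8 = e^(-2πi/8)
= (-1)·ω_8^0 + (3)·ω_8^2 + (0)·ω_8^4 + (-2)·ω_8^6 + (3)·ω_8^8 + (2)·ω_8^10 + (1)·ω_8^12 + (-2)·ω_8^14

X[2] = 1-9i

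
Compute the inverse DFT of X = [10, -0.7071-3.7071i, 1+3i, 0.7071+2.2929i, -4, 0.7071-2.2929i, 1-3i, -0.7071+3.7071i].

x[n] = (1/8) Σ(k=0 to 7) X[k] · e^(2πikn/8)

Computing each x[n]:
x[0] = 1
x[1] = 1
x[2] = 2
x[3] = 3
x[4] = 1
x[5] = 1
x[6] = -1
x[7] = 2

x = [1, 1, 2, 3, 1, 1, -1, 2]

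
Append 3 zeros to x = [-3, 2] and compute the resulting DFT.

Original 2-point DFT: [-1, -5]
Zero-padded 5-point DFT provides frequency interpolation.

DFT_5([x, 0, ...]) = [-1, -2.3820-1.9021i, -4.6180-1.1756i, -4.6180+1.1756i, -2.3820+1.9021i]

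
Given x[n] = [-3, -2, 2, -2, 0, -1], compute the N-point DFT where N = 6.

X[k] = Σ(n=0 to 5) x[n] · ω_6^(nk)
where ω_6 = e^(-2πi/6)

Computing each X[k]:
X[0] = -6
X[1] = -3.5000-0.8660i
X[2] = -4.5000+2.5981i
X[3] = 4
X[4] = -4.5000-2.5981i
X[5] = -3.5000+0.8660i

X = [-6, -3.5000-0.8660i, -4.5000+2.5981i, 4, -4.5000-2.5981i, -3.5000+0.8660i]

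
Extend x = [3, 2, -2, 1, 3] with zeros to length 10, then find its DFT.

Original 5-point DFT: [7, 5.3541+2.7144i, -1.3541-2.2654i, -1.3541+2.2654i, 5.3541-2.7144i]
Zero-padded 10-point DFT provides frequency interpolation.

DFT_10([x, 0, ...]) = [7, 1.2639-1.9879i, 5.3541+2.7144i, 5.7361-5.3431i, -1.3541-2.2654i, 1, -1.3541+2.2654i, 5.7361+5.3431i, 5.3541-2.7144i, 1.2639+1.9879i]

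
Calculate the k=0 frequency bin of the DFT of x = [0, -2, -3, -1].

X[0] = Σ(n=0 to 3) x[n] · ω_4^0 = Σ x[n]
= (0) + (-2) + (-3) + (-1)

X[0] = -6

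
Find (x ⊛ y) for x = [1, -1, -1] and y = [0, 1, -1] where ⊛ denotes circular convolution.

(x ⊛ y)[n] = Σ(m=0 to 2) x[m] · y[(n-m) mod 3]

Computing each output sample:
(x ⊛ y)[0] = 0
(x ⊛ y)[1] = 2
(x ⊛ y)[2] = -2

x ⊛ y = [0, 2, -2]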